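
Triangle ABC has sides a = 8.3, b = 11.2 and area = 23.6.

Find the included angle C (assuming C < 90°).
Area = ½·a·b·sin(C)  ⇒  sin(C) = 2·Area/(a·b) = 2·23.6/(8.3·11.2) = 47.2/92.96 ≈ 0.507745
C = arcsin(0.507745) ≈ 30.5138° (taking the acute solution since C < 90°)

C = 30.51°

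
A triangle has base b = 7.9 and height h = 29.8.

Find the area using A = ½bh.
A = ½·b·h = ½·7.9·29.8 = ½·235.42 = 117.71

Area = 117.71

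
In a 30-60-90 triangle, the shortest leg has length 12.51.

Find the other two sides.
In a 30-60-90 triangle the sides are in ratio 1 : √3 : 2 (short leg : long leg : hypotenuse).
Long leg = 12.51·√3 ≈ 12.51·1.73205 ≈ 21.668
Hypotenuse = 2·12.51 = 25.02

Long leg = 12.51√3 = 21.67, Hypotenuse = 25.02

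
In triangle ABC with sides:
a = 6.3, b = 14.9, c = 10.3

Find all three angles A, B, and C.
Law of cosines for each angle (a² = 39.69, b² = 222.01, c² = 106.09):
cos(A) = (b² + c² − a²)/(2bc) = (222.01 + 106.09 − 39.69)/(2·14.9·10.3) = 288.41/306.94 ≈ 0.93963  ⇒  A ≈ 20.0105°
cos(B) = (a² + c² − b²)/(2ac) = (39.69 + 106.09 − 222.01)/(2·6.3·10.3) = -76.23/129.78 ≈ -0.587379  ⇒  B ≈ 125.971°
cos(C) = (a² + b² − c²)/(2ab) = (39.69 + 222.01 − 106.09)/(2·6.3·14.9) = 155.61/187.74 ≈ 0.828859  ⇒  C ≈ 34.0183°
Check: A + B + C ≈ 180°

A = 20.01°, B = 126°, C = 34.02°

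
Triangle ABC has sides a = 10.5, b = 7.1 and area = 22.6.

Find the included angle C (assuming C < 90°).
Area = ½·a·b·sin(C)  ⇒  sin(C) = 2·Area/(a·b) = 2·22.6/(10.5·7.1) = 45.2/74.55 ≈ 0.606304
C = arcsin(0.606304) ≈ 37.3228° (taking the acute solution since C < 90°)

C = 37.32°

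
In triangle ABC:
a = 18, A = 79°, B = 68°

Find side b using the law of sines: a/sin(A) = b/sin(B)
a/sin(A) = b/sin(B)  ⇒  b = a·sin(B)/sin(A) = 18·sin(68°)/sin(79°)
sin(68°) ≈ 0.927184, sin(79°) ≈ 0.981627
b ≈ 18·0.927184/0.981627 ≈ 16.6893/0.981627 ≈ 17.0017

b = 17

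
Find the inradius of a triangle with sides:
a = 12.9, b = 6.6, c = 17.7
r = Area/s where s is the semi-perimeter.
s = (12.9 + 6.6 + 17.7)/2 = 37.2/2 = 18.6
Area = √(s(s−a)(s−b)(s−c)) = √(18.6·5.7·12·0.9) ≈ √1145.02 ≈ 33.8381
r ≈ 33.8381/18.6 ≈ 1.81925

r = 1.819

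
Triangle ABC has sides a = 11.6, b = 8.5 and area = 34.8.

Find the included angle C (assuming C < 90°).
Area = ½·a·b·sin(C)  ⇒  sin(C) = 2·Area/(a·b) = 2·34.8/(11.6·8.5) = 69.6/98.6 ≈ 0.705882
C = arcsin(0.705882) ≈ 44.9009° (taking the acute solution since C < 90°)

C = 44.9°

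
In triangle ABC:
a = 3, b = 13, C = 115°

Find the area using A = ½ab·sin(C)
A = ½·a·b·sin(C) = ½·3·13·sin(115°)
sin(115°) ≈ 0.906308
A ≈ ½·39·0.906308 = 19.5·0.906308 ≈ 17.673

Area = 17.67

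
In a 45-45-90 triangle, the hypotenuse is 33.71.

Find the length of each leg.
In a 45-45-90 triangle hypotenuse = leg·√2, so leg = hypotenuse/√2.
Leg = 33.71/√2 ≈ 33.71/1.41421 ≈ 23.8366

Each leg = 23.84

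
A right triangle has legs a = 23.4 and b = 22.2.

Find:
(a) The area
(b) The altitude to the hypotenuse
(a) The legs are perpendicular, so Area = ½·a·b = ½·23.4·22.2 = ½·519.48 = 259.74
(b) Hypotenuse c = √(a² + b²) = √(547.56 + 492.84) = √1040.4 ≈ 32.2552
    Area = ½·c·h_c  ⇒  h_c = 2·Area/c = 519.48/32.2552 ≈ 16.1053

Area = 259.74, h_c = 16.11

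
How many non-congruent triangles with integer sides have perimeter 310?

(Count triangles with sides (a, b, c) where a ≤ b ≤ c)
Let a ≤ b ≤ c with a + b + c = 310. The only binding inequality is a + b > c, i.e. 310 − c > c, so c < 310/2; and c ≥ 310/3 since c is the largest side.
So 104 ≤ c ≤ 154. For each c, b runs from ⌈(310 − c)/2⌉ up to c (then a = 310 − b − c satisfies 1 ≤ a ≤ b automatically), giving c − ⌈(310 − c)/2⌉ + 1 choices.
Summing over c: 2 + 3 + 5 + 6 + … + 75 + 77  (51 terms, c = 104, …, 154) = 2002
Check (closed form: nearest integer to p²/48 for even p, (p+3)²/48 for odd p): 310²/48 = 96100/48 ≈ 2002.08 → 2002

2002 triangles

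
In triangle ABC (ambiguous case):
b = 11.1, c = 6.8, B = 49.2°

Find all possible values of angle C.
b/sin(B) = c/sin(C)  ⇒  sin(C) = c·sin(B)/b = 6.8·sin(49.2°)/11.1
sin(49.2°) ≈ 0.756995
sin(C) ≈ 6.8·0.756995/11.1 ≈ 5.14757/11.1 ≈ 0.463745
Candidate 1: C₁ = arcsin(0.463745) ≈ 27.629°  →  A = 180° − 49.2° − 27.629° ≈ 103.171° > 0, valid
Candidate 2: C₂ = 180° − C₁ ≈ 152.371°  →  A = 180° − 49.2° − 152.371° ≈ -21.571° ≤ 0, not a valid triangle

C = 27.63° (one solution)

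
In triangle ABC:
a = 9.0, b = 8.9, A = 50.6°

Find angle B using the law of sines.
a/sin(A) = b/sin(B)  ⇒  sin(B) = b·sin(A)/a = 8.9·sin(50.6°)/9.0
sin(50.6°) ≈ 0.772734
sin(B) ≈ 8.9·0.772734/9.0 ≈ 6.87733/9.0 ≈ 0.764148
B = arcsin(0.764148) ≈ 49.8312°
(Since b ≤ a we need B ≤ A, so the obtuse alternative 180° − 49.8312° ≈ 130.169° is rejected.)

B = 49.83°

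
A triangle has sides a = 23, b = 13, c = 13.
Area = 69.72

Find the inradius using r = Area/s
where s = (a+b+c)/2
s = (23 + 13 + 13)/2 = 49/2 = 24.5
r = Area/s = 69.72/24.5 ≈ 2.84571

r = 2.846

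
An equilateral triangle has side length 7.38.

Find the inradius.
r = Area/s with s the semi-perimeter.
Area = (√3/4)·7.38² = (√3/4)·54.4644 ≈ 0.433013·54.4644 ≈ 23.5838
s = 3·7.38/2 = 11.07
r ≈ 23.5838/11.07 ≈ 2.13042
(Equivalently r = side/(2√3) = 7.38/3.4641 ≈ 2.13042.)

r = 2.13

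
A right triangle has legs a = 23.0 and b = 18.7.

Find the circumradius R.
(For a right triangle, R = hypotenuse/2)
Hypotenuse c = √(a² + b²) = √(529 + 349.69) = √878.69 ≈ 29.6427
R = c/2 ≈ 29.6427/2 ≈ 14.8214

R = 14.82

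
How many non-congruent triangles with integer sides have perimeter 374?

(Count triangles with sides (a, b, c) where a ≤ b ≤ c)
Let a ≤ b ≤ c with a + b + c = 374. The only binding inequality is a + b > c, i.e. 374 − c > c, so c < 374/2; and c ≥ 374/3 since c is the largest side.
So 125 ≤ c ≤ 186. For each c, b runs from ⌈(374 − c)/2⌉ up to c (then a = 374 − b − c satisfies 1 ≤ a ≤ b automatically), giving c − ⌈(374 − c)/2⌉ + 1 choices.
Summing over c: 1 + 3 + 4 + 6 + … + 91 + 93  (62 terms, c = 125, …, 186) = 2914
Check (closed form: nearest integer to p²/48 for even p, (p+3)²/48 for odd p): 374²/48 = 139876/48 ≈ 2914.08 → 2914

2914 triangles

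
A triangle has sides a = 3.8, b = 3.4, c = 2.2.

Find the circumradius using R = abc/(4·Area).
First find the area with Heron's formula.
s = (3.8 + 3.4 + 2.2)/2 = 4.7
Area = √(s(s−a)(s−b)(s−c)) = √(4.7·0.9·1.3·2.5) ≈ √13.7475 ≈ 3.70776
abc = 3.8·3.4·2.2 = 28.424
R = abc/(4·Area) ≈ 28.424/(4·3.70776) = 28.424/14.831 ≈ 1.91652

R = 1.917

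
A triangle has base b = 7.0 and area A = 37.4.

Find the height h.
A = ½·b·h  ⇒  h = 2A/b = 2·37.4/7.0 = 74.8/7.0 ≈ 10.6857

h = 10.69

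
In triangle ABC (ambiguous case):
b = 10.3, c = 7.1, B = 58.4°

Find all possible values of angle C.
b/sin(B) = c/sin(C)  ⇒  sin(C) = c·sin(B)/b = 7.1·sin(58.4°)/10.3
sin(58.4°) ≈ 0.851727
sin(C) ≈ 7.1·0.851727/10.3 ≈ 6.04726/10.3 ≈ 0.587113
Candidate 1: C₁ = arcsin(0.587113) ≈ 35.9524°  →  A = 180° − 58.4° − 35.9524° ≈ 85.6476° > 0, valid
Candidate 2: C₂ = 180° − C₁ ≈ 144.048°  →  A = 180° − 58.4° − 144.048° ≈ -22.4476° ≤ 0, not a valid triangle

C = 35.95° (one solution)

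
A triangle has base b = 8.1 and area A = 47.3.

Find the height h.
A = ½·b·h  ⇒  h = 2A/b = 2·47.3/8.1 = 94.6/8.1 ≈ 11.679

h = 11.68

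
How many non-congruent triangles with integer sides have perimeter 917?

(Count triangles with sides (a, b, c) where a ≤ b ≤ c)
Let a ≤ b ≤ c with a + b + c = 917. The only binding inequality is a + b > c, i.e. 917 − c > c, so c < 917/2; and c ≥ 917/3 since c is the largest side.
So 306 ≤ c ≤ 458. For each c, b runs from ⌈(917 − c)/2⌉ up to c (then a = 917 − b − c satisfies 1 ≤ a ≤ b automatically), giving c − ⌈(917 − c)/2⌉ + 1 choices.
Summing over c: 1 + 3 + 4 + 6 + … + 228 + 229  (153 terms, c = 306, …, 458) = 17633
Check (closed form: nearest integer to p²/48 for even p, (p+3)²/48 for odd p): (917+3)²/48 = 920²/48 = 846400/48 ≈ 17633.33 → 17633

17633 triangles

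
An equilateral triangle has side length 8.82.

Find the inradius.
r = Area/s with s the semi-perimeter.
Area = (√3/4)·8.82² = (√3/4)·77.7924 ≈ 0.433013·77.7924 ≈ 33.6851
s = 3·8.82/2 = 13.23
r ≈ 33.6851/13.23 ≈ 2.54611
(Equivalently r = side/(2√3) = 8.82/3.4641 ≈ 2.54611.)

r = 2.546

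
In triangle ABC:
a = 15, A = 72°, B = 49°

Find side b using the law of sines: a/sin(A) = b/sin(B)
a/sin(A) = b/sin(B)  ⇒  b = a·sin(B)/sin(A) = 15·sin(49°)/sin(72°)
sin(49°) ≈ 0.75471, sin(72°) ≈ 0.951057
b ≈ 15·0.75471/0.951057 ≈ 11.3206/0.951057 ≈ 11.9032

b = 11.9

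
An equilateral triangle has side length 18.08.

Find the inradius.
r = Area/s with s the semi-perimeter.
Area = (√3/4)·18.08² = (√3/4)·326.8864 ≈ 0.433013·326.8864 ≈ 141.546
s = 3·18.08/2 = 27.12
r ≈ 141.546/27.12 ≈ 5.21925
(Equivalently r = side/(2√3) = 18.08/3.4641 ≈ 5.21925.)

r = 5.219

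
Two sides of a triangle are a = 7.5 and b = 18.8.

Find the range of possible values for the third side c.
Triangle inequality: |a − b| < c < a + b
|a − b| = |7.5 − 18.8| = 11.3
a + b = 7.5 + 18.8 = 26.3

11.3 < c < 26.3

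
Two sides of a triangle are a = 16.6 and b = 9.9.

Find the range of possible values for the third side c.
Triangle inequality: |a − b| < c < a + b
|a − b| = |16.6 − 9.9| = 6.7
a + b = 16.6 + 9.9 = 26.5

6.7 < c < 26.5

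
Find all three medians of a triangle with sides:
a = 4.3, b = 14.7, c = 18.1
Median formula: m_a = ½√(2b² + 2c² − a²) (and cyclically). a² = 18.49, b² = 216.09, c² = 327.61.
m_a = ½√(2·216.09 + 2·327.61 − 18.49) = ½√1068.91 ≈ ½·32.6942 ≈ 16.3471
m_b = ½√(2·18.49 + 2·327.61 − 216.09) = ½√476.11 ≈ ½·21.8199 ≈ 10.91
m_c = ½√(2·18.49 + 2·216.09 − 327.61) = ½√141.55 ≈ ½·11.8975 ≈ 5.94874

m_a = 16.35, m_b = 10.91, m_c = 5.949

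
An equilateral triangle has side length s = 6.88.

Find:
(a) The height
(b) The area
(a) The height splits the triangle into two 30-60-90 halves: h = s·√3/2 = 6.88·1.73205/2 ≈ 11.9165/2 ≈ 5.95825
(b) Area = (√3/4)·s² = (√3/4)·6.88² = (√3/4)·47.3344 ≈ 0.433013·47.3344 ≈ 20.4964

Height = 5.958, Area = 20.5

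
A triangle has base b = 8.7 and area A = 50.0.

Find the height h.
A = ½·b·h  ⇒  h = 2A/b = 2·50.0/8.7 = 100/8.7 ≈ 11.4943

h = 11.49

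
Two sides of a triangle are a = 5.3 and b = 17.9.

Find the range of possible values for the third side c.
Triangle inequality: |a − b| < c < a + b
|a − b| = |5.3 − 17.9| = 12.6
a + b = 5.3 + 17.9 = 23.2

12.6 < c < 23.2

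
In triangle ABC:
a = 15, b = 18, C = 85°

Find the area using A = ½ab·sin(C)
A = ½·a·b·sin(C) = ½·15·18·sin(85°)
sin(85°) ≈ 0.996195
A ≈ ½·270·0.996195 = 135·0.996195 ≈ 134.486

Area = 134.5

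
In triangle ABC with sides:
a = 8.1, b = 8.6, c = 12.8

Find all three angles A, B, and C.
Law of cosines for each angle (a² = 65.61, b² = 73.96, c² = 163.84):
cos(A) = (b² + c² − a²)/(2bc) = (73.96 + 163.84 − 65.61)/(2·8.6·12.8) = 172.19/220.16 ≈ 0.782113  ⇒  A ≈ 38.5456°
cos(B) = (a² + c² − b²)/(2ac) = (65.61 + 163.84 − 73.96)/(2·8.1·12.8) = 155.49/207.36 ≈ 0.749855  ⇒  B ≈ 41.4222°
cos(C) = (a² + b² − c²)/(2ab) = (65.61 + 73.96 − 163.84)/(2·8.1·8.6) = -24.27/139.32 ≈ -0.174203  ⇒  C ≈ 100.032°
Check: A + B + C ≈ 180°

A = 38.55°, B = 41.42°, C = 100°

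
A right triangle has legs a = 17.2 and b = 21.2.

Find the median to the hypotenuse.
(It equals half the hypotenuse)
Hypotenuse c = √(a² + b²) = √(295.84 + 449.44) = √745.28 ≈ 27.2998
Median to hypotenuse = c/2 ≈ 27.2998/2 ≈ 13.6499

Median = 13.65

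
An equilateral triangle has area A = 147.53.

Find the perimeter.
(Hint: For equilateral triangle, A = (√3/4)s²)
A = (√3/4)s²  ⇒  s² = 4A/√3 = 4·147.53/√3 = 590.12/1.73205 ≈ 340.706
s ≈ √340.706 ≈ 18.4582
Perimeter = 3s ≈ 3·18.4582 ≈ 55.3747

Perimeter = 55.37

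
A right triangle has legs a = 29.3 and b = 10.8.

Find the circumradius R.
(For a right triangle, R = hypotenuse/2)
Hypotenuse c = √(a² + b²) = √(858.49 + 116.64) = √975.13 ≈ 31.2271
R = c/2 ≈ 31.2271/2 ≈ 15.6135

R = 15.61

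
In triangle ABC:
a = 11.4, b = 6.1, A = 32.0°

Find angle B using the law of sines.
a/sin(A) = b/sin(B)  ⇒  sin(B) = b·sin(A)/a = 6.1·sin(32.0°)/11.4
sin(32.0°) ≈ 0.529919
sin(B) ≈ 6.1·0.529919/11.4 ≈ 3.23251/11.4 ≈ 0.283553
B = arcsin(0.283553) ≈ 16.4724°
(Since b ≤ a we need B ≤ A, so the obtuse alternative 180° − 16.4724° ≈ 163.528° is rejected.)

B = 16.47°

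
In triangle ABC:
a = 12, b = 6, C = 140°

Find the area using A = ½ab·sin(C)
A = ½·a·b·sin(C) = ½·12·6·sin(140°)
sin(140°) ≈ 0.642788
A ≈ ½·72·0.642788 = 36·0.642788 ≈ 23.1404

Area = 23.14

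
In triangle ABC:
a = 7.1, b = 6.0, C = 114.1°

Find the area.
Two sides and the included angle (SAS): A = ½·a·b·sin(C) = ½·7.1·6.0·sin(114.1°)
sin(114.1°) ≈ 0.912834
A ≈ ½·42.6·0.912834 = 21.3·0.912834 ≈ 19.4434

Area = 19.44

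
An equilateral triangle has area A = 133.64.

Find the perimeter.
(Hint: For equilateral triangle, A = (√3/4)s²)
A = (√3/4)s²  ⇒  s² = 4A/√3 = 4·133.64/√3 = 534.56/1.73205 ≈ 308.628
s ≈ √308.628 ≈ 17.5678
Perimeter = 3s ≈ 3·17.5678 ≈ 52.7035

Perimeter = 52.7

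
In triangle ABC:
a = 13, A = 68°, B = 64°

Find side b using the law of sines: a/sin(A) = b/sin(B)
a/sin(A) = b/sin(B)  ⇒  b = a·sin(B)/sin(A) = 13·sin(64°)/sin(68°)
sin(64°) ≈ 0.898794, sin(68°) ≈ 0.927184
b ≈ 13·0.898794/0.927184 ≈ 11.6843/0.927184 ≈ 12.6019

b = 12.6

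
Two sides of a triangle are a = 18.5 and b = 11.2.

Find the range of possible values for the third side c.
Triangle inequality: |a − b| < c < a + b
|a − b| = |18.5 − 11.2| = 7.3
a + b = 18.5 + 11.2 = 29.7

7.3 < c < 29.7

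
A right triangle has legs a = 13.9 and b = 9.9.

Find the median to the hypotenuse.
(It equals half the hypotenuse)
Hypotenuse c = √(a² + b²) = √(193.21 + 98.01) = √291.22 ≈ 17.0652
Median to hypotenuse = c/2 ≈ 17.0652/2 ≈ 8.53258

Median = 8.533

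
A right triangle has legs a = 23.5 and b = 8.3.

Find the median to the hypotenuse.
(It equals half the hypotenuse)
Hypotenuse c = √(a² + b²) = √(552.25 + 68.89) = √621.14 ≈ 24.9227
Median to hypotenuse = c/2 ≈ 24.9227/2 ≈ 12.4613

Median = 12.46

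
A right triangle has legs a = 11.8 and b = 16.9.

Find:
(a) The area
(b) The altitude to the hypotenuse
(a) The legs are perpendicular, so Area = ½·a·b = ½·11.8·16.9 = ½·199.42 = 99.71
(b) Hypotenuse c = √(a² + b²) = √(139.24 + 285.61) = √424.85 ≈ 20.6119
    Area = ½·c·h_c  ⇒  h_c = 2·Area/c = 199.42/20.6119 ≈ 9.675

Area = 99.71, h_c = 9.675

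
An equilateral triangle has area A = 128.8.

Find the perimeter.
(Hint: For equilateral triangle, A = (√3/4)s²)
A = (√3/4)s²  ⇒  s² = 4A/√3 = 4·128.8/√3 = 515.2/1.73205 ≈ 297.451
s ≈ √297.451 ≈ 17.2468
Perimeter = 3s ≈ 3·17.2468 ≈ 51.7403

Perimeter = 51.74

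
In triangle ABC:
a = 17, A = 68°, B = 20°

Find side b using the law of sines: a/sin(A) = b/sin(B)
a/sin(A) = b/sin(B)  ⇒  b = a·sin(B)/sin(A) = 17·sin(20°)/sin(68°)
sin(20°) ≈ 0.34202, sin(68°) ≈ 0.927184
b ≈ 17·0.34202/0.927184 ≈ 5.81434/0.927184 ≈ 6.27097

b = 6.271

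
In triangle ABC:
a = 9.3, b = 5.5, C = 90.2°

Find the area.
Two sides and the included angle (SAS): A = ½·a·b·sin(C) = ½·9.3·5.5·sin(90.2°)
sin(90.2°) ≈ 0.999994
A ≈ ½·51.15·0.999994 = 25.575·0.999994 ≈ 25.5748

Area = 25.57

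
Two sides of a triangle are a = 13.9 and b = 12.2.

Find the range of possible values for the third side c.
Triangle inequality: |a − b| < c < a + b
|a − b| = |13.9 − 12.2| = 1.7
a + b = 13.9 + 12.2 = 26.1

1.7 < c < 26.1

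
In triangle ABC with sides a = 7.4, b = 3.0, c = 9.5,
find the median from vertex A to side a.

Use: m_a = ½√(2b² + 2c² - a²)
m_a = ½√(2·3.0² + 2·9.5² − 7.4²) = ½√(2·9 + 2·90.25 − 54.76) = ½√(18 + 180.5 − 54.76) = ½√143.74
√143.74 ≈ 11.9892, so m_a ≈ 5.99458

m_a = 5.995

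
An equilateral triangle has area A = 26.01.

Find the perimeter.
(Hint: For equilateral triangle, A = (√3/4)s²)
A = (√3/4)s²  ⇒  s² = 4A/√3 = 4·26.01/√3 = 104.04/1.73205 ≈ 60.0675
s ≈ √60.0675 ≈ 7.75032
Perimeter = 3s ≈ 3·7.75032 ≈ 23.251

Perimeter = 23.25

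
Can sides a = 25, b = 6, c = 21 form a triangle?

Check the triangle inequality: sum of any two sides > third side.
a + b vs c: 25 + 6 = 31 > 21  ✓
a + c vs b: 25 + 21 = 46 > 6  ✓
b + c vs a: 6 + 21 = 27 > 25  ✓

Yes, triangle inequality satisfied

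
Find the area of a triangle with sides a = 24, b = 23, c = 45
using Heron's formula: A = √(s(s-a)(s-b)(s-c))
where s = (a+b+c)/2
s = (24 + 23 + 45)/2 = 92/2 = 46
s − a = 22, s − b = 23, s − c = 1
s(s−a)(s−b)(s−c) = 46·22·23·1 = 23276
Area = √23276 ≈ 152.565

s = 46.0, Area = 152.6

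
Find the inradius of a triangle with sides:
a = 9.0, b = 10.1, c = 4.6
r = Area/s where s is the semi-perimeter.
s = (9.0 + 10.1 + 4.6)/2 = 23.7/2 = 11.85
Area = √(s(s−a)(s−b)(s−c)) = √(11.85·2.85·1.75·7.25) ≈ √428.489 ≈ 20.7
r ≈ 20.7/11.85 ≈ 1.74683

r = 1.747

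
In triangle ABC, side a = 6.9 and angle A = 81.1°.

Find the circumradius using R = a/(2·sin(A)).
R = a/(2·sin(A)) = 6.9/(2·sin(81.1°))
sin(81.1°) ≈ 0.98796
R ≈ 6.9/(2·0.98796) = 6.9/1.97592 ≈ 3.49204

R = 3.492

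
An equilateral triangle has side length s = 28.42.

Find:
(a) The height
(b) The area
(a) The height splits the triangle into two 30-60-90 halves: h = s·√3/2 = 28.42·1.73205/2 ≈ 49.2249/2 ≈ 24.6124
(b) Area = (√3/4)·s² = (√3/4)·28.42² = (√3/4)·807.6964 ≈ 0.433013·807.6964 ≈ 349.743

Height = 24.61, Area = 349.7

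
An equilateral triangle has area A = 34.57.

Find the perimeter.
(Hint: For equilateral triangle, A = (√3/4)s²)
A = (√3/4)s²  ⇒  s² = 4A/√3 = 4·34.57/√3 = 138.28/1.73205 ≈ 79.836
s ≈ √79.836 ≈ 8.9351
Perimeter = 3s ≈ 3·8.9351 ≈ 26.8053

Perimeter = 26.81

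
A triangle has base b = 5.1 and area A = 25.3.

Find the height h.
A = ½·b·h  ⇒  h = 2A/b = 2·25.3/5.1 = 50.6/5.1 ≈ 9.92157

h = 9.922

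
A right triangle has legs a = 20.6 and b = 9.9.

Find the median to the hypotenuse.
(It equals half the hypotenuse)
Hypotenuse c = √(a² + b²) = √(424.36 + 98.01) = √522.37 ≈ 22.8554
Median to hypotenuse = c/2 ≈ 22.8554/2 ≈ 11.4277

Median = 11.43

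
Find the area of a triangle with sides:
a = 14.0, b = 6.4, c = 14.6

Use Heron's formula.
s = (14.0 + 6.4 + 14.6)/2 = 35/2 = 17.5
s − a = 3.5, s − b = 11.1, s − c = 2.9
s(s−a)(s−b)(s−c) = 17.5·3.5·11.1·2.9 ≈ 1971.64
Area = √1971.64 ≈ 44.4031

Area = 44.4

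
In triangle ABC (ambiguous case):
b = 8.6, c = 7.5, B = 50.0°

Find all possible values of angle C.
b/sin(B) = c/sin(C)  ⇒  sin(C) = c·sin(B)/b = 7.5·sin(50.0°)/8.6
sin(50.0°) ≈ 0.766044
sin(C) ≈ 7.5·0.766044/8.6 ≈ 5.74533/8.6 ≈ 0.668062
Candidate 1: C₁ = arcsin(0.668062) ≈ 41.9177°  →  A = 180° − 50.0° − 41.9177° ≈ 88.0823° > 0, valid
Candidate 2: C₂ = 180° − C₁ ≈ 138.082°  →  A = 180° − 50.0° − 138.082° ≈ -8.0823° ≤ 0, not a valid triangle

C = 41.92° (one solution)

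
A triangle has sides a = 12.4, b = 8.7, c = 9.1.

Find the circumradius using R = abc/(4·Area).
First find the area with Heron's formula.
s = (12.4 + 8.7 + 9.1)/2 = 15.1
Area = √(s(s−a)(s−b)(s−c)) = √(15.1·2.7·6.4·6) ≈ √1565.57 ≈ 39.5673
abc = 12.4·8.7·9.1 = 981.708
R = abc/(4·Area) ≈ 981.708/(4·39.5673) = 981.708/158.269 ≈ 6.20278

R = 6.203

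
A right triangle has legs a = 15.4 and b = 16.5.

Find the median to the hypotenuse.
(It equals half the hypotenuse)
Hypotenuse c = √(a² + b²) = √(237.16 + 272.25) = √509.41 ≈ 22.5701
Median to hypotenuse = c/2 ≈ 22.5701/2 ≈ 11.2851

Median = 11.29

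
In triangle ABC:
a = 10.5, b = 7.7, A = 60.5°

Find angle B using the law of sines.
a/sin(A) = b/sin(B)  ⇒  sin(B) = b·sin(A)/a = 7.7·sin(60.5°)/10.5
sin(60.5°) ≈ 0.870356
sin(B) ≈ 7.7·0.870356/10.5 ≈ 6.70174/10.5 ≈ 0.638261
B = arcsin(0.638261) ≈ 39.6623°
(Since b ≤ a we need B ≤ A, so the obtuse alternative 180° − 39.6623° ≈ 140.338° is rejected.)

B = 39.66°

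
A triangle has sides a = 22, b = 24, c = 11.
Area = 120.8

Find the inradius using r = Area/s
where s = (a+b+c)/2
s = (22 + 24 + 11)/2 = 57/2 = 28.5
r = Area/s = 120.8/28.5 ≈ 4.2386

r = 4.239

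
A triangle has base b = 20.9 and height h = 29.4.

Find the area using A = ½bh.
A = ½·b·h = ½·20.9·29.4 = ½·614.46 = 307.23

Area = 307.23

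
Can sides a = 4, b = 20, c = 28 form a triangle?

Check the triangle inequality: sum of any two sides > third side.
a + b vs c: 4 + 20 = 24 ≤ 28  ✗
a + c vs b: 4 + 28 = 32 > 20  ✓
b + c vs a: 20 + 28 = 48 > 4  ✓

No: 4 + 20 = 24 is not > 28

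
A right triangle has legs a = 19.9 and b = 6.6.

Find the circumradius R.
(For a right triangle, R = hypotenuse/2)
Hypotenuse c = √(a² + b²) = √(396.01 + 43.56) = √439.57 ≈ 20.9659
R = c/2 ≈ 20.9659/2 ≈ 10.483

R = 10.48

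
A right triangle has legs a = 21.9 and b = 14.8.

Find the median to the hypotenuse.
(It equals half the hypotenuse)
Hypotenuse c = √(a² + b²) = √(479.61 + 219.04) = √698.65 ≈ 26.432
Median to hypotenuse = c/2 ≈ 26.432/2 ≈ 13.216

Median = 13.22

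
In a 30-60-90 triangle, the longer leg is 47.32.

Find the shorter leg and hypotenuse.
In a 30-60-90 triangle the sides are in ratio 1 : √3 : 2, so short leg = long leg/√3 and hypotenuse = 2·(short leg).
Short leg = 47.32/√3 ≈ 47.32/1.73205 ≈ 27.3202
Hypotenuse = 2·27.3202 ≈ 54.6404

Short leg = 27.32, Hypotenuse = 54.64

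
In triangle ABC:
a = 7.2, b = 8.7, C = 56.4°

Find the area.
Two sides and the included angle (SAS): A = ½·a·b·sin(C) = ½·7.2·8.7·sin(56.4°)
sin(56.4°) ≈ 0.832921
A ≈ ½·62.64·0.832921 = 31.32·0.832921 ≈ 26.0871

Area = 26.09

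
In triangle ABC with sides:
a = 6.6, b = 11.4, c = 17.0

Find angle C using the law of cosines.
c² = a² + b² − 2ab·cos(C)  ⇒  cos(C) = (a² + b² − c²)/(2ab)
cos(C) = (6.6² + 11.4² − 17.0²)/(2·6.6·11.4) = (43.56 + 129.96 − 289)/150.48 = -115.48/150.48 ≈ -0.767411
C = arccos(-0.767411) ≈ 140.122°

C = 140.1°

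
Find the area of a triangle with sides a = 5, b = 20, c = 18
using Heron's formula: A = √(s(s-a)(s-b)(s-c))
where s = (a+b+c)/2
s = (5 + 20 + 18)/2 = 43/2 = 21.5
s − a = 16.5, s − b = 1.5, s − c = 3.5
s(s−a)(s−b)(s−c) = 21.5·16.5·1.5·3.5 = 1862.4375
Area = √1862.4375 ≈ 43.156

s = 21.5, Area = 43.16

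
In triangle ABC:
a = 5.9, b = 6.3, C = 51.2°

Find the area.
Two sides and the included angle (SAS): A = ½·a·b·sin(C) = ½·5.9·6.3·sin(51.2°)
sin(51.2°) ≈ 0.779338
A ≈ ½·37.17·0.779338 = 18.585·0.779338 ≈ 14.484

Area = 14.48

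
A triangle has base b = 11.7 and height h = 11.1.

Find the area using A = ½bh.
A = ½·b·h = ½·11.7·11.1 = ½·129.87 = 64.935

Area = 64.935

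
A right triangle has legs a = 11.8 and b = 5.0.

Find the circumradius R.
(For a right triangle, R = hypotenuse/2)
Hypotenuse c = √(a² + b²) = √(139.24 + 25) = √164.24 ≈ 12.8156
R = c/2 ≈ 12.8156/2 ≈ 6.40781

R = 6.408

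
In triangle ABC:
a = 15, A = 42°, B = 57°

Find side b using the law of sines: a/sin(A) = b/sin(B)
a/sin(A) = b/sin(B)  ⇒  b = a·sin(B)/sin(A) = 15·sin(57°)/sin(42°)
sin(57°) ≈ 0.838671, sin(42°) ≈ 0.669131
b ≈ 15·0.838671/0.669131 ≈ 12.5801/0.669131 ≈ 18.8006

b = 18.8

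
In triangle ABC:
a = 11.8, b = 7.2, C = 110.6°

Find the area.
Two sides and the included angle (SAS): A = ½·a·b·sin(C) = ½·11.8·7.2·sin(110.6°)
sin(110.6°) ≈ 0.93606
A ≈ ½·84.96·0.93606 = 42.48·0.93606 ≈ 39.7638

Area = 39.76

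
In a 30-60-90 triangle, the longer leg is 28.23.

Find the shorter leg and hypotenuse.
In a 30-60-90 triangle the sides are in ratio 1 : √3 : 2, so short leg = long leg/√3 and hypotenuse = 2·(short leg).
Short leg = 28.23/√3 ≈ 28.23/1.73205 ≈ 16.2986
Hypotenuse = 2·16.2986 ≈ 32.5972

Short leg = 16.3, Hypotenuse = 32.6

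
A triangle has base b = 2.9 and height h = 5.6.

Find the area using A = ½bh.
A = ½·b·h = ½·2.9·5.6 = ½·16.24 = 8.12

Area = 8.12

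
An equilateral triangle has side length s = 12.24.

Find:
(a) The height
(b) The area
(a) The height splits the triangle into two 30-60-90 halves: h = s·√3/2 = 12.24·1.73205/2 ≈ 21.2003/2 ≈ 10.6002
(b) Area = (√3/4)·s² = (√3/4)·12.24² = (√3/4)·149.8176 ≈ 0.433013·149.8176 ≈ 64.8729

Height = 10.6, Area = 64.87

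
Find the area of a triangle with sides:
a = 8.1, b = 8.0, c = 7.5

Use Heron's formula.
s = (8.1 + 8.0 + 7.5)/2 = 23.6/2 = 11.8
s − a = 3.7, s − b = 3.8, s − c = 4.3
s(s−a)(s−b)(s−c) = 11.8·3.7·3.8·4.3 ≈ 713.404
Area = √713.404 ≈ 26.7096

Area = 26.71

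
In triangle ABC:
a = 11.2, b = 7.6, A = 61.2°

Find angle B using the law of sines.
a/sin(A) = b/sin(B)  ⇒  sin(B) = b·sin(A)/a = 7.6·sin(61.2°)/11.2
sin(61.2°) ≈ 0.876307
sin(B) ≈ 7.6·0.876307/11.2 ≈ 6.65993/11.2 ≈ 0.594637
B = arcsin(0.594637) ≈ 36.4867°
(Since b ≤ a we need B ≤ A, so the obtuse alternative 180° − 36.4867° ≈ 143.513° is rejected.)

B = 36.49°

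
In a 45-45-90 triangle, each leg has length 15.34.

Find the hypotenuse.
In a 45-45-90 triangle the sides are in ratio 1 : 1 : √2, so hypotenuse = leg·√2.
Hypotenuse = 15.34·√2 ≈ 15.34·1.41421 ≈ 21.694

Hypotenuse = 15.34√2 = 21.69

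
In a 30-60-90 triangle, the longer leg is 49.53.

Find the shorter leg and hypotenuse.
In a 30-60-90 triangle the sides are in ratio 1 : √3 : 2, so short leg = long leg/√3 and hypotenuse = 2·(short leg).
Short leg = 49.53/√3 ≈ 49.53/1.73205 ≈ 28.5962
Hypotenuse = 2·28.5962 ≈ 57.1923

Short leg = 28.6, Hypotenuse = 57.19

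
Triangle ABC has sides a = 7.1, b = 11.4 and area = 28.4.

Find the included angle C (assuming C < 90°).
Area = ½·a·b·sin(C)  ⇒  sin(C) = 2·Area/(a·b) = 2·28.4/(7.1·11.4) = 56.8/80.94 ≈ 0.701754
C = arcsin(0.701754) ≈ 44.5679° (taking the acute solution since C < 90°)

C = 44.57°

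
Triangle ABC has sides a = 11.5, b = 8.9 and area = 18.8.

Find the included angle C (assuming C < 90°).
Area = ½·a·b·sin(C)  ⇒  sin(C) = 2·Area/(a·b) = 2·18.8/(11.5·8.9) = 37.6/102.35 ≈ 0.367367
C = arcsin(0.367367) ≈ 21.5533° (taking the acute solution since C < 90°)

C = 21.55°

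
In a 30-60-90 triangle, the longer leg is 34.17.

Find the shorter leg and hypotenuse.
In a 30-60-90 triangle the sides are in ratio 1 : √3 : 2, so short leg = long leg/√3 and hypotenuse = 2·(short leg).
Short leg = 34.17/√3 ≈ 34.17/1.73205 ≈ 19.7281
Hypotenuse = 2·19.7281 ≈ 39.4561

Short leg = 19.73, Hypotenuse = 39.46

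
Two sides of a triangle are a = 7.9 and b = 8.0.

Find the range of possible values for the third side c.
Triangle inequality: |a − b| < c < a + b
|a − b| = |7.9 − 8.0| = 0.1
a + b = 7.9 + 8.0 = 15.9

0.1 < c < 15.9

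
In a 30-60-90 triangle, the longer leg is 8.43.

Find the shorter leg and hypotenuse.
In a 30-60-90 triangle the sides are in ratio 1 : √3 : 2, so short leg = long leg/√3 and hypotenuse = 2·(short leg).
Short leg = 8.43/√3 ≈ 8.43/1.73205 ≈ 4.86706
Hypotenuse = 2·4.86706 ≈ 9.73413

Short leg = 4.867, Hypotenuse = 9.734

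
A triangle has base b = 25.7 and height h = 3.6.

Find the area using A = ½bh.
A = ½·b·h = ½·25.7·3.6 = ½·92.52 = 46.26

Area = 46.26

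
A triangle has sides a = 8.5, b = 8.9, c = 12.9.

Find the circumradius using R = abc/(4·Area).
First find the area with Heron's formula.
s = (8.5 + 8.9 + 12.9)/2 = 15.15
Area = √(s(s−a)(s−b)(s−c)) = √(15.15·6.65·6.25·2.25) ≈ √1416.76 ≈ 37.6399
abc = 8.5·8.9·12.9 = 975.885
R = abc/(4·Area) ≈ 975.885/(4·37.6399) = 975.885/150.56 ≈ 6.48172

R = 6.482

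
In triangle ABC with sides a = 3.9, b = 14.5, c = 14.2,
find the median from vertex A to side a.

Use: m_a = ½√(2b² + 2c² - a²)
m_a = ½√(2·14.5² + 2·14.2² − 3.9²) = ½√(2·210.25 + 2·201.64 − 15.21) = ½√(420.5 + 403.28 − 15.21) = ½√808.57
√808.57 ≈ 28.4354, so m_a ≈ 14.2177

m_a = 14.22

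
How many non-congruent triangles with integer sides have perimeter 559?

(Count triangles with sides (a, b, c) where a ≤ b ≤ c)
Let a ≤ b ≤ c with a + b + c = 559. The only binding inequality is a + b > c, i.e. 559 − c > c, so c < 559/2; and c ≥ 559/3 since c is the largest side.
So 187 ≤ c ≤ 279. For each c, b runs from ⌈(559 − c)/2⌉ up to c (then a = 559 − b − c satisfies 1 ≤ a ≤ b automatically), giving c − ⌈(559 − c)/2⌉ + 1 choices.
Summing over c: 2 + 3 + 5 + 6 + … + 138 + 140  (93 terms, c = 187, …, 279) = 6580
Check (closed form: nearest integer to p²/48 for even p, (p+3)²/48 for odd p): (559+3)²/48 = 562²/48 = 315844/48 ≈ 6580.08 → 6580

6580 triangles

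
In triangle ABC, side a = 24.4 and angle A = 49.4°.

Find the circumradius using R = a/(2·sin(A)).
R = a/(2·sin(A)) = 24.4/(2·sin(49.4°))
sin(49.4°) ≈ 0.759271
R ≈ 24.4/(2·0.759271) = 24.4/1.51854 ≈ 16.068

R = 16.07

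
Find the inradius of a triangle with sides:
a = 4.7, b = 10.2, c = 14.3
r = Area/s where s is the semi-perimeter.
s = (4.7 + 10.2 + 14.3)/2 = 29.2/2 = 14.6
Area = √(s(s−a)(s−b)(s−c)) = √(14.6·9.9·4.4·0.3) ≈ √190.793 ≈ 13.8128
r ≈ 13.8128/14.6 ≈ 0.946081

r = 0.9461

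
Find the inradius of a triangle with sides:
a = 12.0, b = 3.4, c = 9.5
r = Area/s where s is the semi-perimeter.
s = (12.0 + 3.4 + 9.5)/2 = 24.9/2 = 12.45
Area = √(s(s−a)(s−b)(s−c)) = √(12.45·0.45·9.05·2.95) ≈ √149.573 ≈ 12.23
r ≈ 12.23/12.45 ≈ 0.982329

r = 0.9823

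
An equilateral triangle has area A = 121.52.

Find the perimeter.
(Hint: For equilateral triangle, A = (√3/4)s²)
A = (√3/4)s²  ⇒  s² = 4A/√3 = 4·121.52/√3 = 486.08/1.73205 ≈ 280.638
s ≈ √280.638 ≈ 16.7523
Perimeter = 3s ≈ 3·16.7523 ≈ 50.2568

Perimeter = 50.26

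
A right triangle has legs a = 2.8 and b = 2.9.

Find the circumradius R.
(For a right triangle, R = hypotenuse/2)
Hypotenuse c = √(a² + b²) = √(7.84 + 8.41) = √16.25 ≈ 4.03113
R = c/2 ≈ 4.03113/2 ≈ 2.01556

R = 2.016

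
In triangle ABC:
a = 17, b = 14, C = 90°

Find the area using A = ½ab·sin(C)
A = ½·a·b·sin(C) = ½·17·14·sin(90°)
sin(90°) ≈ 1
A ≈ ½·238·1 = 119·1 ≈ 119

Area = 119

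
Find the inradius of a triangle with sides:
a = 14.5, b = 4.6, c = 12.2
r = Area/s where s is the semi-perimeter.
s = (14.5 + 4.6 + 12.2)/2 = 31.3/2 = 15.65
Area = √(s(s−a)(s−b)(s−c)) = √(15.65·1.15·11.05·3.45) ≈ √686.11 ≈ 26.1937
r ≈ 26.1937/15.65 ≈ 1.67372

r = 1.674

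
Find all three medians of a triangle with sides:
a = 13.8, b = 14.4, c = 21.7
Median formula: m_a = ½√(2b² + 2c² − a²) (and cyclically). a² = 190.44, b² = 207.36, c² = 470.89.
m_a = ½√(2·207.36 + 2·470.89 − 190.44) = ½√1166.06 ≈ ½·34.1476 ≈ 17.0738
m_b = ½√(2·190.44 + 2·470.89 − 207.36) = ½√1115.3 ≈ ½·33.3961 ≈ 16.6981
m_c = ½√(2·190.44 + 2·207.36 − 470.89) = ½√324.71 ≈ ½·18.0197 ≈ 9.00986

m_a = 17.07, m_b = 16.7, m_c = 9.01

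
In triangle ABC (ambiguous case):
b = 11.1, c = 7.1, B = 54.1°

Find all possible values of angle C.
b/sin(B) = c/sin(C)  ⇒  sin(C) = c·sin(B)/b = 7.1·sin(54.1°)/11.1
sin(54.1°) ≈ 0.810042
sin(C) ≈ 7.1·0.810042/11.1 ≈ 5.7513/11.1 ≈ 0.518135
Candidate 1: C₁ = arcsin(0.518135) ≈ 31.2072°  →  A = 180° − 54.1° − 31.2072° ≈ 94.6928° > 0, valid
Candidate 2: C₂ = 180° − C₁ ≈ 148.793°  →  A = 180° − 54.1° − 148.793° ≈ -22.8928° ≤ 0, not a valid triangle

C = 31.21° (one solution)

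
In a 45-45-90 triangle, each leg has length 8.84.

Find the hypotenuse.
In a 45-45-90 triangle the sides are in ratio 1 : 1 : √2, so hypotenuse = leg·√2.
Hypotenuse = 8.84·√2 ≈ 8.84·1.41421 ≈ 12.5016

Hypotenuse = 8.84√2 = 12.5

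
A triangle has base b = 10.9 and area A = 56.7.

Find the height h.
A = ½·b·h  ⇒  h = 2A/b = 2·56.7/10.9 = 113.4/10.9 ≈ 10.4037

h = 10.4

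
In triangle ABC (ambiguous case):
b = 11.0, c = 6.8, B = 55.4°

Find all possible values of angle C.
b/sin(B) = c/sin(C)  ⇒  sin(C) = c·sin(B)/b = 6.8·sin(55.4°)/11.0
sin(55.4°) ≈ 0.823136
sin(C) ≈ 6.8·0.823136/11.0 ≈ 5.59733/11.0 ≈ 0.508848
Candidate 1: C₁ = arcsin(0.508848) ≈ 30.5871°  →  A = 180° − 55.4° − 30.5871° ≈ 94.0129° > 0, valid
Candidate 2: C₂ = 180° − C₁ ≈ 149.413°  →  A = 180° − 55.4° − 149.413° ≈ -24.8129° ≤ 0, not a valid triangle

C = 30.59° (one solution)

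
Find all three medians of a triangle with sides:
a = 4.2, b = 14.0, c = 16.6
Median formula: m_a = ½√(2b² + 2c² − a²) (and cyclically). a² = 17.64, b² = 196, c² = 275.56.
m_a = ½√(2·196 + 2·275.56 − 17.64) = ½√925.48 ≈ ½·30.4217 ≈ 15.2109
m_b = ½√(2·17.64 + 2·275.56 − 196) = ½√390.4 ≈ ½·19.7585 ≈ 9.87927
m_c = ½√(2·17.64 + 2·196 − 275.56) = ½√151.72 ≈ ½·12.3175 ≈ 6.15873

m_a = 15.21, m_b = 9.879, m_c = 6.159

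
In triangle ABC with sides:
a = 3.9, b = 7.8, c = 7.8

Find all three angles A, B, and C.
Law of cosines for each angle (a² = 15.21, b² = 60.84, c² = 60.84):
cos(A) = (b² + c² − a²)/(2bc) = (60.84 + 60.84 − 15.21)/(2·7.8·7.8) = 106.47/121.68 ≈ 0.875  ⇒  A ≈ 28.955°
cos(B) = (a² + c² − b²)/(2ac) = (15.21 + 60.84 − 60.84)/(2·3.9·7.8) = 15.21/60.84 ≈ 0.25  ⇒  B ≈ 75.5225°
cos(C) = (a² + b² − c²)/(2ab) = (15.21 + 60.84 − 60.84)/(2·3.9·7.8) = 15.21/60.84 ≈ 0.25  ⇒  C ≈ 75.5225°
Check: A + B + C ≈ 180°

A = 28.96°, B = 75.52°, C = 75.52°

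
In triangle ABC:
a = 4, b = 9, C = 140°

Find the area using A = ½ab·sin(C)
A = ½·a·b·sin(C) = ½·4·9·sin(140°)
sin(140°) ≈ 0.642788
A ≈ ½·36·0.642788 = 18·0.642788 ≈ 11.5702

Area = 11.57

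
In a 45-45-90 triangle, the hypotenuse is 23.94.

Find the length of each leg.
In a 45-45-90 triangle hypotenuse = leg·√2, so leg = hypotenuse/√2.
Leg = 23.94/√2 ≈ 23.94/1.41421 ≈ 16.9281

Each leg = 16.93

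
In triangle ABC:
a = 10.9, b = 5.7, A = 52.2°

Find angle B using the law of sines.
a/sin(A) = b/sin(B)  ⇒  sin(B) = b·sin(A)/a = 5.7·sin(52.2°)/10.9
sin(52.2°) ≈ 0.790155
sin(B) ≈ 5.7·0.790155/10.9 ≈ 4.50388/10.9 ≈ 0.4132
B = arcsin(0.4132) ≈ 24.406°
(Since b ≤ a we need B ≤ A, so the obtuse alternative 180° − 24.406° ≈ 155.594° is rejected.)

B = 24.41°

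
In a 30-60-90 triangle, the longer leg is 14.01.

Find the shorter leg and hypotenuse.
In a 30-60-90 triangle the sides are in ratio 1 : √3 : 2, so short leg = long leg/√3 and hypotenuse = 2·(short leg).
Short leg = 14.01/√3 ≈ 14.01/1.73205 ≈ 8.08868
Hypotenuse = 2·8.08868 ≈ 16.1774

Short leg = 8.089, Hypotenuse = 16.18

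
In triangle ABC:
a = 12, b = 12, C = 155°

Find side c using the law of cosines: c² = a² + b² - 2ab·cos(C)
c² = 12² + 12² − 2·12·12·cos(155°)
cos(155°) ≈ -0.906308
c² ≈ 144 + 144 − 288·(-0.906308) ≈ 288 + 261.017 ≈ 549.017
c ≈ √549.017 ≈ 23.4311

c = 23.43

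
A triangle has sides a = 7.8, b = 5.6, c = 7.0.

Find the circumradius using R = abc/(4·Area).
First find the area with Heron's formula.
s = (7.8 + 5.6 + 7.0)/2 = 10.2
Area = √(s(s−a)(s−b)(s−c)) = √(10.2·2.4·4.6·3.2) ≈ √360.346 ≈ 18.9828
abc = 7.8·5.6·7.0 = 305.76
R = abc/(4·Area) ≈ 305.76/(4·18.9828) = 305.76/75.9311 ≈ 4.02681

R = 4.027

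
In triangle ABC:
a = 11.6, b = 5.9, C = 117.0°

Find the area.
Two sides and the included angle (SAS): A = ½·a·b·sin(C) = ½·11.6·5.9·sin(117.0°)
sin(117.0°) ≈ 0.891007
A ≈ ½·68.44·0.891007 = 34.22·0.891007 ≈ 30.4902

Area = 30.49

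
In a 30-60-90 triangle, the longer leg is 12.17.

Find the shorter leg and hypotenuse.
In a 30-60-90 triangle the sides are in ratio 1 : √3 : 2, so short leg = long leg/√3 and hypotenuse = 2·(short leg).
Short leg = 12.17/√3 ≈ 12.17/1.73205 ≈ 7.02635
Hypotenuse = 2·7.02635 ≈ 14.0527

Short leg = 7.026, Hypotenuse = 14.05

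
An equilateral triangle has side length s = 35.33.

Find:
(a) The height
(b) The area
(a) The height splits the triangle into two 30-60-90 halves: h = s·√3/2 = 35.33·1.73205/2 ≈ 61.1934/2 ≈ 30.5967
(b) Area = (√3/4)·s² = (√3/4)·35.33² = (√3/4)·1248.2089 ≈ 0.433013·1248.2089 ≈ 540.49

Height = 30.6, Area = 540.5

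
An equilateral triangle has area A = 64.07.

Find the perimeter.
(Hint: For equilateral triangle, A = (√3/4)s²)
A = (√3/4)s²  ⇒  s² = 4A/√3 = 4·64.07/√3 = 256.28/1.73205 ≈ 147.963
s ≈ √147.963 ≈ 12.164
Perimeter = 3s ≈ 3·12.164 ≈ 36.4921

Perimeter = 36.49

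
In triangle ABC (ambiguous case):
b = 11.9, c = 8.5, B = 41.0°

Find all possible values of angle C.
b/sin(B) = c/sin(C)  ⇒  sin(C) = c·sin(B)/b = 8.5·sin(41.0°)/11.9
sin(41.0°) ≈ 0.656059
sin(C) ≈ 8.5·0.656059/11.9 ≈ 5.5765/11.9 ≈ 0.468614
Candidate 1: C₁ = arcsin(0.468614) ≈ 27.9443°  →  A = 180° − 41.0° − 27.9443° ≈ 111.056° > 0, valid
Candidate 2: C₂ = 180° − C₁ ≈ 152.056°  →  A = 180° − 41.0° − 152.056° ≈ -13.0557° ≤ 0, not a valid triangle

C = 27.94° (one solution)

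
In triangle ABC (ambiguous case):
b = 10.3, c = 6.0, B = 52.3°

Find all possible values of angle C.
b/sin(B) = c/sin(C)  ⇒  sin(C) = c·sin(B)/b = 6.0·sin(52.3°)/10.3
sin(52.3°) ≈ 0.791224
sin(C) ≈ 6.0·0.791224/10.3 ≈ 4.74734/10.3 ≈ 0.460907
Candidate 1: C₁ = arcsin(0.460907) ≈ 27.4456°  →  A = 180° − 52.3° − 27.4456° ≈ 100.254° > 0, valid
Candidate 2: C₂ = 180° − C₁ ≈ 152.554°  →  A = 180° − 52.3° − 152.554° ≈ -24.8544° ≤ 0, not a valid triangle

C = 27.45° (one solution)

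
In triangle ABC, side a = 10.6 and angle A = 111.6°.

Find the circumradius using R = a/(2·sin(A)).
R = a/(2·sin(A)) = 10.6/(2·sin(111.6°))
sin(111.6°) ≈ 0.929776
R ≈ 10.6/(2·0.929776) = 10.6/1.85955 ≈ 5.70029

R = 5.7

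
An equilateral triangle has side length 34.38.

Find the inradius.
r = Area/s with s the semi-perimeter.
Area = (√3/4)·34.38² = (√3/4)·1181.9844 ≈ 0.433013·1181.9844 ≈ 511.814
s = 3·34.38/2 = 51.57
r ≈ 511.814/51.57 ≈ 9.92465
(Equivalently r = side/(2√3) = 34.38/3.4641 ≈ 9.92465.)

r = 9.925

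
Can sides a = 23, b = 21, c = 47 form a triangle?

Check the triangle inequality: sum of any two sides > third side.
a + b vs c: 23 + 21 = 44 ≤ 47  ✗
a + c vs b: 23 + 47 = 70 > 21  ✓
b + c vs a: 21 + 47 = 68 > 23  ✓

No: 23 + 21 = 44 is not > 47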